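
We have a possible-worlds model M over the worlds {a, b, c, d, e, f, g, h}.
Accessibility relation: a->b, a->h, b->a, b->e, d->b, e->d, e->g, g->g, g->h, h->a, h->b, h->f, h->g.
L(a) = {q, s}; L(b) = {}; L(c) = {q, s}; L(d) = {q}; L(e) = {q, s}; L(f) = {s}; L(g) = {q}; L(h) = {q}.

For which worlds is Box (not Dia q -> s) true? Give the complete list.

Let φ = Box (not Dia q -> s). Evaluate φ at each world:
  a (successors {b, h}): φ is true.
  b (successors {a, e}): φ is true.
  c (successors ∅): φ is true.
  d (successors {b}): φ is true.
  e (successors {d, g}): φ is false.
  f (successors ∅): φ is true.
  g (successors {g, h}): φ is true.
  h (successors {a, b, f, g}): φ is true.
For instance, at a:
  At a: Box (not Dia q -> s) requires not Dia q -> s at every successor {b, h}.
      At b: not Dia q is false, s is false, so not Dia q -> s is true.
      At h: not Dia q is false, s is false, so not Dia q -> s is true.
  So Box (not Dia q -> s) is true at a.
Satisfying worlds: {a, b, c, d, f, g, h}

a, b, c, d, f, g, h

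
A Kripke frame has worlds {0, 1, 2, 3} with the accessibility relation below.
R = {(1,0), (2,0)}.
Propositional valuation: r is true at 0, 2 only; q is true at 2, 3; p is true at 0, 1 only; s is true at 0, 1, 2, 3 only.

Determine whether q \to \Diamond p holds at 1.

Yes

At 1: q is false, \Diamond p is true, so q \to \Diamond p is true.
  At 1: \Diamond p requires p at some successor in {0}.
    p holds at 0, so \Diamond p is true at 1.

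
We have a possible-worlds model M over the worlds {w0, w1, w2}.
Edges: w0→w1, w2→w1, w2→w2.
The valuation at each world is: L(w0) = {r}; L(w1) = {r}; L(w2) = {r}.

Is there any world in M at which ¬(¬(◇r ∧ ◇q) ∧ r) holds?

Recall that ◇ψ holds at a world iff ψ holds at some accessible world.
Let φ = ¬(¬(◇r ∧ ◇q) ∧ r). Evaluate φ at each world:
  w0 (successors {w1}): φ is false.
  w1 (successors ∅): φ is false.
  w2 (successors {w1, w2}): φ is false.
For instance, at w0:
  At w0: ¬(◇r ∧ ◇q) ∧ r is true, so ¬(¬(◇r ∧ ◇q) ∧ r) is false.
    At w0: ¬(◇r ∧ ◇q) is true, r is true, so ¬(◇r ∧ ◇q) ∧ r is true.
      At w0: ◇r ∧ ◇q is false, so ¬(◇r ∧ ◇q) is true.

No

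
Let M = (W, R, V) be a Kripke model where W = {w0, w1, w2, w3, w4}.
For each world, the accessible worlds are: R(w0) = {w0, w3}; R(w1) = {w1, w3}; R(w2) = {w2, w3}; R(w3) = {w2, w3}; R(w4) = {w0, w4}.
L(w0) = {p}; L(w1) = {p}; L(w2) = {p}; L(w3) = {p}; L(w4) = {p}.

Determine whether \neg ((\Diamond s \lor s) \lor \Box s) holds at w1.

Yes

At w1: (\Diamond s \lor s) \lor \Box s is false, so \neg ((\Diamond s \lor s) \lor \Box s) is true.
  At w1: \Diamond s \lor s is false, \Box s is false, so (\Diamond s \lor s) \lor \Box s is false.
    At w1: \Diamond s is false, s is false, so \Diamond s \lor s is false.
      At w1: \Diamond s requires s at some successor in {w1, w3}.
        At w1: s is false.
        At w3: s is false.
      So \Diamond s is false at w1.
    At w1: \Box s requires s at every successor {w1, w3}.
      s fails at w1, so \Box s is false at w1.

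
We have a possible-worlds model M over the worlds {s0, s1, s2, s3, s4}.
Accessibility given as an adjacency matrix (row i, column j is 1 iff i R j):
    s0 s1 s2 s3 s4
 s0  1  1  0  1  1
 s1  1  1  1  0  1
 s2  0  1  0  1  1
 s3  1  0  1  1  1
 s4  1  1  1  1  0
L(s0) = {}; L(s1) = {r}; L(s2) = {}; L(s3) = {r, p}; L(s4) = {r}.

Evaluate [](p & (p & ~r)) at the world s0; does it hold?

No

At s0: [](p & (p & ~r)) requires p & (p & ~r) at every successor {s0, s1, s3, s4}.
  p & (p & ~r) fails at s0, so [](p & (p & ~r)) is false at s0.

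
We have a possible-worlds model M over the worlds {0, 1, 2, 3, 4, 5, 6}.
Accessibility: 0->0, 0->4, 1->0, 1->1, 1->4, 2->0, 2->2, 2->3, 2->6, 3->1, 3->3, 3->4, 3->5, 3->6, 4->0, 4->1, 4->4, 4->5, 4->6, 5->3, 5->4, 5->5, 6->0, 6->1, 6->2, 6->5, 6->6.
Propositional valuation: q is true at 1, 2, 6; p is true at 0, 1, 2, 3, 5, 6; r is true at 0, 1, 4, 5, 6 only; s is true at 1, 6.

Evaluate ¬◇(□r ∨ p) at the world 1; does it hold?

No

At 1: ◇(□r ∨ p) is true, so ¬◇(□r ∨ p) is false.
  At 1: ◇(□r ∨ p) requires □r ∨ p at some successor in {0, 1, 4}.
    □r ∨ p holds at 0, so ◇(□r ∨ p) is true at 1.
      At 0: □r is true, p is true, so □r ∨ p is true.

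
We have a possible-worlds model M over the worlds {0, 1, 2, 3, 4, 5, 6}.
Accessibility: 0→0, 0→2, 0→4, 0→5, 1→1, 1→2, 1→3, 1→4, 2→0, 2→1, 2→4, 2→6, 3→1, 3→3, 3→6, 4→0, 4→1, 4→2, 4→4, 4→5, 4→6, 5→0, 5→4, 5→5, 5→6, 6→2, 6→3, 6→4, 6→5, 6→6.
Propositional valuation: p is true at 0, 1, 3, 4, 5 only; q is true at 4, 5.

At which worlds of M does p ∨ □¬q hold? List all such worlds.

0, 1, 3, 4, 5

Recall that □ψ holds at a world iff ψ holds at every accessible world, and ◇ψ holds iff ψ holds at some accessible world.
Let φ = p ∨ □¬q. Evaluate φ at each world:
  0 (successors {0, 2, 4, 5}): φ is true.
  1 (successors {1, 2, 3, 4}): φ is true.
  2 (successors {0, 1, 4, 6}): φ is false.
  3 (successors {1, 3, 6}): φ is true.
  4 (successors {0, 1, 2, 4, 5, 6}): φ is true.
  5 (successors {0, 4, 5, 6}): φ is true.
  6 (successors {2, 3, 4, 5, 6}): φ is false.
For instance, at 4:
  At 4: p is true, □¬q is false, so p ∨ □¬q is true.
    At 4: □¬q requires ¬q at every successor {0, 1, 2, 4, 5, 6}.
      ¬q fails at 4, so □¬q is false at 4.
Satisfying worlds: {0, 1, 3, 4, 5}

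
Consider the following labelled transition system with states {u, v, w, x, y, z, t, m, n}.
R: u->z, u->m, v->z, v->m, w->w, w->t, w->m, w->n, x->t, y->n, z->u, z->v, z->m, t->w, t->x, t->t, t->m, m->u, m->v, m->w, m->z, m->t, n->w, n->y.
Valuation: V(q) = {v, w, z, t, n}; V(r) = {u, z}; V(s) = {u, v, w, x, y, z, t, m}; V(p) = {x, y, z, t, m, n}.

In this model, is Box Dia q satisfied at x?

Yes

At x: Box Dia q requires Dia q at every successor {t}.
    At t: Dia q requires q at some successor in {w, x, t, m}.
      q holds at w, so Dia q is true at t.
So Box Dia q is true at x.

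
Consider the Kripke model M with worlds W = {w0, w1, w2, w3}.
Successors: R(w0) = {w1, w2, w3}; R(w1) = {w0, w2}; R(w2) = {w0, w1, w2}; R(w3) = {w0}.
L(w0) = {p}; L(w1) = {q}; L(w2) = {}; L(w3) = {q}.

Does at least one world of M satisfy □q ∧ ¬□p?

No

Let φ = □q ∧ ¬□p. Evaluate φ at each world:
  w0 (successors {w1, w2, w3}): φ is false.
  w1 (successors {w0, w2}): φ is false.
  w2 (successors {w0, w1, w2}): φ is false.
  w3 (successors {w0}): φ is false.
For instance, at w2:
  At w2: □q is false, ¬□p is true, so □q ∧ ¬□p is false.
    At w2: □q requires q at every successor {w0, w1, w2}.
      q fails at w0, so □q is false at w2.
    At w2: □p is false, so ¬□p is true.
      At w2: □p requires p at every successor {w0, w1, w2}.
        p fails at w1, so □p is false at w2.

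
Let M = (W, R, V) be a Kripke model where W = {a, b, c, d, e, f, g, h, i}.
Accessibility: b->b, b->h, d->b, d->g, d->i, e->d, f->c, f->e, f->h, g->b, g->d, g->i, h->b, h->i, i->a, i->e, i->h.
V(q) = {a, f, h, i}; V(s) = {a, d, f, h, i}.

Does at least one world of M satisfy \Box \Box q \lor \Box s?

Let φ = \Box \Box q \lor \Box s. Evaluate φ at each world:
  a (successors ∅): φ is true.
  b (successors {b, h}): φ is false.
  c (successors ∅): φ is true.
  d (successors {b, g, i}): φ is false.
  e (successors {d}): φ is true.
  f (successors {c, e, h}): φ is false.
  g (successors {b, d, i}): φ is false.
  h (successors {b, i}): φ is false.
  i (successors {a, e, h}): φ is false.
Detail at a (witness):
  At a: \Box \Box q is true, \Box s is true, so \Box \Box q \lor \Box s is true.
    At a: no accessible worlds, so \Box \Box q holds vacuously.
    At a: no accessible worlds, so \Box s holds vacuously.

Yes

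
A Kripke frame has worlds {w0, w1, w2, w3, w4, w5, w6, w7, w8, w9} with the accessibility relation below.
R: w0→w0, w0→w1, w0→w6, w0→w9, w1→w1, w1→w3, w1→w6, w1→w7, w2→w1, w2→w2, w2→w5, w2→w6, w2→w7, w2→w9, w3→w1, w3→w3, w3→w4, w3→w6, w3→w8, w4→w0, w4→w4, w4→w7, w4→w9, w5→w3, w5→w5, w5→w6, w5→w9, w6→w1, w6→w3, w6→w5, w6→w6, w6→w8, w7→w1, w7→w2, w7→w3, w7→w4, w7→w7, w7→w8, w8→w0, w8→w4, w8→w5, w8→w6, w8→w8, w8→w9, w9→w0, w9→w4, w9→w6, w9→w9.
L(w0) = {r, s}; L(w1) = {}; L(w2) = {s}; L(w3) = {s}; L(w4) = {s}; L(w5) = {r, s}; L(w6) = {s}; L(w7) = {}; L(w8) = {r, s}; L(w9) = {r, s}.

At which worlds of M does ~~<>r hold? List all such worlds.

Let φ = ~~<>r. Evaluate φ at each world:
  w0 (successors {w0, w1, w6, w9}): φ is true.
  w1 (successors {w1, w3, w6, w7}): φ is false.
  w2 (successors {w1, w2, w5, w6, w7, w9}): φ is true.
  w3 (successors {w1, w3, w4, w6, w8}): φ is true.
  w4 (successors {w0, w4, w7, w9}): φ is true.
  w5 (successors {w3, w5, w6, w9}): φ is true.
  w6 (successors {w1, w3, w5, w6, w8}): φ is true.
  w7 (successors {w1, w2, w3, w4, w7, w8}): φ is true.
  w8 (successors {w0, w4, w5, w6, w8, w9}): φ is true.
  w9 (successors {w0, w4, w6, w9}): φ is true.
For instance, at w2:
  At w2: ~<>r is false, so ~~<>r is true.
    At w2: <>r is true, so ~<>r is false.
      At w2: <>r requires r at some successor in {w1, w2, w5, w6, w7, w9}.
        r holds at w5, so <>r is true at w2.
Satisfying worlds: {w0, w2, w3, w4, w5, w6, w7, w8, w9}

w0, w2, w3, w4, w5, w6, w7, w8, w9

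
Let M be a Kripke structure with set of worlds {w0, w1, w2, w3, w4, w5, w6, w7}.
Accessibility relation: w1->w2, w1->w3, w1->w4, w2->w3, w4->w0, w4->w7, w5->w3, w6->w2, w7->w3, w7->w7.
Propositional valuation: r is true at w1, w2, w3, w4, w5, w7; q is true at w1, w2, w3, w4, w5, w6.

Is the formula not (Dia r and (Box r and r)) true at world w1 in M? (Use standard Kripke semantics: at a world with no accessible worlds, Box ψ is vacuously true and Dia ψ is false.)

No

Recall that Box ψ holds at a world iff ψ holds at every accessible world, and Dia ψ holds iff ψ holds at some accessible world.
At w1: Dia r and (Box r and r) is true, so not (Dia r and (Box r and r)) is false.
  At w1: Dia r is true, Box r and r is true, so Dia r and (Box r and r) is true.
    At w1: Dia r requires r at some successor in {w2, w3, w4}.
      r holds at w2, so Dia r is true at w1.
    At w1: Box r is true, r is true, so Box r and r is true.
      At w1: Box r requires r at every successor {w2, w3, w4}.
        At w2: r is true.
        At w3: r is true.
        At w4: r is true.
      So Box r is true at w1.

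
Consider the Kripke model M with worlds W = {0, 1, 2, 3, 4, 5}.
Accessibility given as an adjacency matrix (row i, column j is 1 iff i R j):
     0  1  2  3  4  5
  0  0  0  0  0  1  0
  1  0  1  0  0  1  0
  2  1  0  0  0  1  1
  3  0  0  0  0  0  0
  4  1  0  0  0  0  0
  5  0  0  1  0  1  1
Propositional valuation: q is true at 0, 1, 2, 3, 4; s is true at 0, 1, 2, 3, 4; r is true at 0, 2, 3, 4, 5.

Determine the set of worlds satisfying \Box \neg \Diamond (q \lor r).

3

Let φ = \Box \neg \Diamond (q \lor r). Evaluate φ at each world:
  0 (successors {4}): φ is false.
  1 (successors {1, 4}): φ is false.
  2 (successors {0, 4, 5}): φ is false.
  3 (successors ∅): φ is true.
  4 (successors {0}): φ is false.
  5 (successors {2, 4, 5}): φ is false.
For instance, at 4:
  At 4: \Box \neg \Diamond (q \lor r) requires \neg \Diamond (q \lor r) at every successor {0}.
    \neg \Diamond (q \lor r) fails at 0, so \Box \neg \Diamond (q \lor r) is false at 4.
      At 0: \Diamond (q \lor r) is true, so \neg \Diamond (q \lor r) is false.
Satisfying worlds: {3}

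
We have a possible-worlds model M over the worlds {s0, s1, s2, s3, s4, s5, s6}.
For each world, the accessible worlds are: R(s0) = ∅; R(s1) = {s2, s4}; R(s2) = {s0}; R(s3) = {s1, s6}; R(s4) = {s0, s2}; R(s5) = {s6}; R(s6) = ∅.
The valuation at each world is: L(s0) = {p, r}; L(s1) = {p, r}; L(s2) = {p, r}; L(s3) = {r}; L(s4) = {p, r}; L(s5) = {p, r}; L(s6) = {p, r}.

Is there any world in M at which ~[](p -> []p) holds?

No

Let φ = ~[](p -> []p). Evaluate φ at each world:
  s0 (successors ∅): φ is false.
  s1 (successors {s2, s4}): φ is false.
  s2 (successors {s0}): φ is false.
  s3 (successors {s1, s6}): φ is false.
  s4 (successors {s0, s2}): φ is false.
  s5 (successors {s6}): φ is false.
  s6 (successors ∅): φ is false.
For instance, at s3:
  At s3: [](p -> []p) is true, so ~[](p -> []p) is false.
    At s3: [](p -> []p) requires p -> []p at every successor {s1, s6}.
      At s1: p -> []p is true.
      At s6: p -> []p is true.
    So [](p -> []p) is true at s3.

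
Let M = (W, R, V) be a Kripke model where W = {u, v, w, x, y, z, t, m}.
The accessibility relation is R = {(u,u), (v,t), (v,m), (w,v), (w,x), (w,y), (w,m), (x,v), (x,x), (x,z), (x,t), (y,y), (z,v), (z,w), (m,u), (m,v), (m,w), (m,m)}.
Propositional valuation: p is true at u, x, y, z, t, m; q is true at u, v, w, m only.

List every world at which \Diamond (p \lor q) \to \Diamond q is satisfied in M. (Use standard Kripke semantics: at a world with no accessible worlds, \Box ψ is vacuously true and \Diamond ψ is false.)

Recall that \Diamond ψ holds at a world iff ψ holds at some accessible world.
Let φ = \Diamond (p \lor q) \to \Diamond q. Evaluate φ at each world:
  u (successors {u}): φ is true.
  v (successors {t, m}): φ is true.
  w (successors {v, x, y, m}): φ is true.
  x (successors {v, x, z, t}): φ is true.
  y (successors {y}): φ is false.
  z (successors {v, w}): φ is true.
  t (successors ∅): φ is true.
  m (successors {u, v, w, m}): φ is true.
For instance, at w:
  At w: \Diamond (p \lor q) is true, \Diamond q is true, so \Diamond (p \lor q) \to \Diamond q is true.
    At w: \Diamond (p \lor q) requires p \lor q at some successor in {v, x, y, m}.
      p \lor q holds at v, so \Diamond (p \lor q) is true at w.
    At w: \Diamond q requires q at some successor in {v, x, y, m}.
      q holds at v, so \Diamond q is true at w.
Satisfying worlds: {u, v, w, x, z, t, m}

u, v, w, x, z, t, m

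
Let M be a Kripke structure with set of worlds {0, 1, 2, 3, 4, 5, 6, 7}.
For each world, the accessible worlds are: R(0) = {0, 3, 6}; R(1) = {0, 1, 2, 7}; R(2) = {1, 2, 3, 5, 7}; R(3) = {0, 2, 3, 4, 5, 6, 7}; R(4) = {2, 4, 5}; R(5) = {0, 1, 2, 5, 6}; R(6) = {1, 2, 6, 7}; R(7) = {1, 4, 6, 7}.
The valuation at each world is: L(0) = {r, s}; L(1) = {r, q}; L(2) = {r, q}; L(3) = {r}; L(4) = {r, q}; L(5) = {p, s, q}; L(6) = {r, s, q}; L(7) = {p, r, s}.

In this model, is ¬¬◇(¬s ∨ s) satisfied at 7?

Yes

At 7: ¬◇(¬s ∨ s) is false, so ¬¬◇(¬s ∨ s) is true.
  At 7: ◇(¬s ∨ s) is true, so ¬◇(¬s ∨ s) is false.
    At 7: ◇(¬s ∨ s) requires ¬s ∨ s at some successor in {1, 4, 6, 7}.
      ¬s ∨ s holds at 1, so ◇(¬s ∨ s) is true at 7.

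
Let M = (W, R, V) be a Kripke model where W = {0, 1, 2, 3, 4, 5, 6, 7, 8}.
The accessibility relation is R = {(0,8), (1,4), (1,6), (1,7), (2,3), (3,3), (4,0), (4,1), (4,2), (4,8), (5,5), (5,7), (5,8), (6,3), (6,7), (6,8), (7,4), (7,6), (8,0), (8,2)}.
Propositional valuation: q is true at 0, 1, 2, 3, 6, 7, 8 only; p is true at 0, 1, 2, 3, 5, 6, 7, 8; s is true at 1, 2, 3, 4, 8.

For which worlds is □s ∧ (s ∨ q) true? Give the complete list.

Recall that □ψ holds at a world iff ψ holds at every accessible world, and ◇ψ holds iff ψ holds at some accessible world.
Let φ = □s ∧ (s ∨ q). Evaluate φ at each world:
  0 (successors {8}): φ is true.
  1 (successors {4, 6, 7}): φ is false.
  2 (successors {3}): φ is true.
  3 (successors {3}): φ is true.
  4 (successors {0, 1, 2, 8}): φ is false.
  5 (successors {5, 7, 8}): φ is false.
  6 (successors {3, 7, 8}): φ is false.
  7 (successors {4, 6}): φ is false.
  8 (successors {0, 2}): φ is false.
For instance, at 2:
  At 2: □s is true, s ∨ q is true, so □s ∧ (s ∨ q) is true.
    At 2: □s requires s at every successor {3}.
      At 3: s is true.
    So □s is true at 2.
Satisfying worlds: {0, 2, 3}

0, 2, 3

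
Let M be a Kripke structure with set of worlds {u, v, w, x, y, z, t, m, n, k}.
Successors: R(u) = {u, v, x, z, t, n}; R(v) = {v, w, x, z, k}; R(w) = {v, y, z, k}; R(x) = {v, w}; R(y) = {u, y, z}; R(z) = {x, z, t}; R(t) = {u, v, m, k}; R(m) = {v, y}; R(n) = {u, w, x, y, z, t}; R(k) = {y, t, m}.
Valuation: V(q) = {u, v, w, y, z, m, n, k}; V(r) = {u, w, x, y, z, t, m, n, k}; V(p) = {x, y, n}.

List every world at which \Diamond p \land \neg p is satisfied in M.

u, v, w, z, m, k

Let φ = \Diamond p \land \neg p. Evaluate φ at each world:
  u (successors {u, v, x, z, t, n}): φ is true.
  v (successors {v, w, x, z, k}): φ is true.
  w (successors {v, y, z, k}): φ is true.
  x (successors {v, w}): φ is false.
  y (successors {u, y, z}): φ is false.
  z (successors {x, z, t}): φ is true.
  t (successors {u, v, m, k}): φ is false.
  m (successors {v, y}): φ is true.
  n (successors {u, w, x, y, z, t}): φ is false.
  k (successors {y, t, m}): φ is true.
For instance, at z:
  At z: \Diamond p is true, \neg p is true, so \Diamond p \land \neg p is true.
    At z: \Diamond p requires p at some successor in {x, z, t}.
      p holds at x, so \Diamond p is true at z.
Satisfying worlds: {u, v, w, z, m, k}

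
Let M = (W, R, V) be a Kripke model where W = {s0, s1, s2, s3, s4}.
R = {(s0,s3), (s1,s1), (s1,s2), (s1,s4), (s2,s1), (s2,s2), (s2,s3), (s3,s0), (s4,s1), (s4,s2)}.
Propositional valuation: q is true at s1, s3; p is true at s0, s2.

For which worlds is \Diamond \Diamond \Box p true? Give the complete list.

s1, s2, s3, s4

Let φ = \Diamond \Diamond \Box p. Evaluate φ at each world:
  s0 (successors {s3}): φ is false.
  s1 (successors {s1, s2, s4}): φ is true.
  s2 (successors {s1, s2, s3}): φ is true.
  s3 (successors {s0}): φ is true.
  s4 (successors {s1, s2}): φ is true.
For instance, at s2:
  At s2: \Diamond \Diamond \Box p requires \Diamond \Box p at some successor in {s1, s2, s3}.
    \Diamond \Box p holds at s2, so \Diamond \Diamond \Box p is true at s2.
      At s2: \Diamond \Box p requires \Box p at some successor in {s1, s2, s3}.
        \Box p holds at s3, so \Diamond \Box p is true at s2.
Satisfying worlds: {s1, s2, s3, s4}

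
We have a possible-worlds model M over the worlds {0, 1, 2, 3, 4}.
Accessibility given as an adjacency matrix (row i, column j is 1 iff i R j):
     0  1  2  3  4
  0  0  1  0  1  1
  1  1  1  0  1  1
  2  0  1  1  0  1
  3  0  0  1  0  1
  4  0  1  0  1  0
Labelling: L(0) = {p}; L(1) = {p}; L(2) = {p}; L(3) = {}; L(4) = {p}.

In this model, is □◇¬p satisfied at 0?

At 0: □◇¬p requires ◇¬p at every successor {1, 3, 4}.
  ◇¬p fails at 3, so □◇¬p is false at 0.
    At 3: ◇¬p requires ¬p at some successor in {2, 4}.
      At 2: ¬p is false.
      At 4: ¬p is false.
    So ◇¬p is false at 3.

No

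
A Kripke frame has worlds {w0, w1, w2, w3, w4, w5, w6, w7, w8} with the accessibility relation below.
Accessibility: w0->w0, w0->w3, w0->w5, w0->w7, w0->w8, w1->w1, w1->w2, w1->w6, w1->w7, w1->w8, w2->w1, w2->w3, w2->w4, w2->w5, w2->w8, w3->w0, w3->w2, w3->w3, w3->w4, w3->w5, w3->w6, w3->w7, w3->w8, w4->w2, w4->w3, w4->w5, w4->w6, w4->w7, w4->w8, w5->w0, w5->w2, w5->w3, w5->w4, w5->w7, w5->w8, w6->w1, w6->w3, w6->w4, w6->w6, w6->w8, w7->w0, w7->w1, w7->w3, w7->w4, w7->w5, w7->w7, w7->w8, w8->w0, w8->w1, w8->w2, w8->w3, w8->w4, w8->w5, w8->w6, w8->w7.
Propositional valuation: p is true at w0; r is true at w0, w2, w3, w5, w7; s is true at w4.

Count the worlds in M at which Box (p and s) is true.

Let φ = Box (p and s). Evaluate φ at each world:
  w0 (successors {w0, w3, w5, w7, w8}): φ is false.
  w1 (successors {w1, w2, w6, w7, w8}): φ is false.
  w2 (successors {w1, w3, w4, w5, w8}): φ is false.
  w3 (successors {w0, w2, w3, w4, w5, w6, w7, w8}): φ is false.
  w4 (successors {w2, w3, w5, w6, w7, w8}): φ is false.
  w5 (successors {w0, w2, w3, w4, w7, w8}): φ is false.
  w6 (successors {w1, w3, w4, w6, w8}): φ is false.
  w7 (successors {w0, w1, w3, w4, w5, w7, w8}): φ is false.
  w8 (successors {w0, w1, w2, w3, w4, w5, w6, w7}): φ is false.
For instance, at w8:
  At w8: Box (p and s) requires p and s at every successor {w0, w1, w2, w3, w4, w5, w6, w7}.
    p and s fails at w0, so Box (p and s) is false at w8.
Satisfying worlds: none.

0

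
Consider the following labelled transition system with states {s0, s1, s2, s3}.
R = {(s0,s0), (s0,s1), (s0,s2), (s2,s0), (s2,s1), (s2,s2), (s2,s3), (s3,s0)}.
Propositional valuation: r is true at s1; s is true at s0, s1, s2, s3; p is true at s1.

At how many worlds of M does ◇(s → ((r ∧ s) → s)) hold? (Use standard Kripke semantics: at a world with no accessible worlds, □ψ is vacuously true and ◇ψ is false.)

Let φ = ◇(s → ((r ∧ s) → s)). Evaluate φ at each world:
  s0 (successors {s0, s1, s2}): φ is true.
  s1 (successors ∅): φ is false.
  s2 (successors {s0, s1, s2, s3}): φ is true.
  s3 (successors {s0}): φ is true.
For instance, at s3:
  At s3: ◇(s → ((r ∧ s) → s)) requires s → ((r ∧ s) → s) at some successor in {s0}.
    s → ((r ∧ s) → s) holds at s0, so ◇(s → ((r ∧ s) → s)) is true at s3.
Satisfying worlds: {s0, s2, s3}

3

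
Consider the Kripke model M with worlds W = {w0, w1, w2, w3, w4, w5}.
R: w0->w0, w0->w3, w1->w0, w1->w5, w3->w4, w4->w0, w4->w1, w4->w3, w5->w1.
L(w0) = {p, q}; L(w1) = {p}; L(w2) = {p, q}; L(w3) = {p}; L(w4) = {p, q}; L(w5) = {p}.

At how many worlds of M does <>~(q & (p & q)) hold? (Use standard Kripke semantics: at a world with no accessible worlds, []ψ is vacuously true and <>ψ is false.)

4

Let φ = <>~(q & (p & q)). Evaluate φ at each world:
  w0 (successors {w0, w3}): φ is true.
  w1 (successors {w0, w5}): φ is true.
  w2 (successors ∅): φ is false.
  w3 (successors {w4}): φ is false.
  w4 (successors {w0, w1, w3}): φ is true.
  w5 (successors {w1}): φ is true.
For instance, at w4:
  At w4: <>~(q & (p & q)) requires ~(q & (p & q)) at some successor in {w0, w1, w3}.
    ~(q & (p & q)) holds at w1, so <>~(q & (p & q)) is true at w4.
Satisfying worlds: {w0, w1, w4, w5}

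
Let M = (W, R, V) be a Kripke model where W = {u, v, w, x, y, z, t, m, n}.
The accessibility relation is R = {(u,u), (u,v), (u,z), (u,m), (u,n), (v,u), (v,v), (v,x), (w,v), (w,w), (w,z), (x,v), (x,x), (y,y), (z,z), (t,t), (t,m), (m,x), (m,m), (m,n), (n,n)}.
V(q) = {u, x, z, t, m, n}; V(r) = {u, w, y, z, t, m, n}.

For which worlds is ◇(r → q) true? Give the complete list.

u, v, w, x, z, t, m, n

Recall that ◇ψ holds at a world iff ψ holds at some accessible world.
Let φ = ◇(r → q). Evaluate φ at each world:
  u (successors {u, v, z, m, n}): φ is true.
  v (successors {u, v, x}): φ is true.
  w (successors {v, w, z}): φ is true.
  x (successors {v, x}): φ is true.
  y (successors {y}): φ is false.
  z (successors {z}): φ is true.
  t (successors {t, m}): φ is true.
  m (successors {x, m, n}): φ is true.
  n (successors {n}): φ is true.
For instance, at w:
  At w: ◇(r → q) requires r → q at some successor in {v, w, z}.
    r → q holds at v, so ◇(r → q) is true at w.
Satisfying worlds: {u, v, w, x, z, t, m, n}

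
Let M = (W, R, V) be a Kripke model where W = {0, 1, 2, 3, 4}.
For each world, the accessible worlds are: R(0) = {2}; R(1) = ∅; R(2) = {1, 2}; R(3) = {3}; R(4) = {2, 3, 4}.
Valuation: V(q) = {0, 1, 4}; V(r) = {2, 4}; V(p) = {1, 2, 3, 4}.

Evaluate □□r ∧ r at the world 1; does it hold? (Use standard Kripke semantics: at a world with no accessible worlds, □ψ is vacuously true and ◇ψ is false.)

Recall that □ψ holds at a world iff ψ holds at every accessible world, and ◇ψ holds iff ψ holds at some accessible world.
At 1: □□r is true, r is false, so □□r ∧ r is false.
  At 1: no accessible worlds, so □□r holds vacuously.

No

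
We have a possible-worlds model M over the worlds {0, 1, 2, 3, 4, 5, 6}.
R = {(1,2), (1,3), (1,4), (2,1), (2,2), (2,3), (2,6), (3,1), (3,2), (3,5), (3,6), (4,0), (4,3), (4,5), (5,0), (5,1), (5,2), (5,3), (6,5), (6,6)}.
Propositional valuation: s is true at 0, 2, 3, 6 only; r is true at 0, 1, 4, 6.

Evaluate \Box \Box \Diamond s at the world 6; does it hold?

No

At 6: \Box \Box \Diamond s requires \Box \Diamond s at every successor {5, 6}.
  \Box \Diamond s fails at 5, so \Box \Box \Diamond s is false at 6.
    At 5: \Box \Diamond s requires \Diamond s at every successor {0, 1, 2, 3}.
      \Diamond s fails at 0, so \Box \Diamond s is false at 5.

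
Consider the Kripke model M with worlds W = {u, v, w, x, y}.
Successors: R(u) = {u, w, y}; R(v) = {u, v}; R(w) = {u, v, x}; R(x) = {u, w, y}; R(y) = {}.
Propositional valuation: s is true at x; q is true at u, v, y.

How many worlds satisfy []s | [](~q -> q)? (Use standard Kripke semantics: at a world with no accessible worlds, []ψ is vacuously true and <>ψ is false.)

Recall that []ψ holds at a world iff ψ holds at every accessible world, and <>ψ holds iff ψ holds at some accessible world.
Let φ = []s | [](~q -> q). Evaluate φ at each world:
  u (successors {u, w, y}): φ is false.
  v (successors {u, v}): φ is true.
  w (successors {u, v, x}): φ is false.
  x (successors {u, w, y}): φ is false.
  y (successors ∅): φ is true.
For instance, at u:
  At u: []s is false, [](~q -> q) is false, so []s | [](~q -> q) is false.
    At u: []s requires s at every successor {u, w, y}.
      s fails at u, so []s is false at u.
    At u: [](~q -> q) requires ~q -> q at every successor {u, w, y}.
      ~q -> q fails at w, so [](~q -> q) is false at u.
Satisfying worlds: {v, y}

2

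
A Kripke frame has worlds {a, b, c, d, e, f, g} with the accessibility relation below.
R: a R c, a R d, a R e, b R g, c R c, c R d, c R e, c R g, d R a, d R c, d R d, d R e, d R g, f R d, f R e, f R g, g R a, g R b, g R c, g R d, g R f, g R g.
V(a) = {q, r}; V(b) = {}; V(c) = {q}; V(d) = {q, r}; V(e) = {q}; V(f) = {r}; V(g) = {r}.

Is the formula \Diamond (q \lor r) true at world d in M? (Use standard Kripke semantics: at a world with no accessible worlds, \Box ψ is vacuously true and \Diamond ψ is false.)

At d: \Diamond (q \lor r) requires q \lor r at some successor in {a, c, d, e, g}.
  q \lor r holds at a, so \Diamond (q \lor r) is true at d.

Yes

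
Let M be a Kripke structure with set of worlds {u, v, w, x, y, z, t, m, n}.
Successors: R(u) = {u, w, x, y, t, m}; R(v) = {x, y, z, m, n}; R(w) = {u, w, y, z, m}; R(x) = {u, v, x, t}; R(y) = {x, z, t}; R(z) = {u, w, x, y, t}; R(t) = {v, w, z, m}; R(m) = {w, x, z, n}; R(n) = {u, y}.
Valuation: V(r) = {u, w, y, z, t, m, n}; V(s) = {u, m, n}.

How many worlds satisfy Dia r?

Let φ = Dia r. Evaluate φ at each world:
  u (successors {u, w, x, y, t, m}): φ is true.
  v (successors {x, y, z, m, n}): φ is true.
  w (successors {u, w, y, z, m}): φ is true.
  x (successors {u, v, x, t}): φ is true.
  y (successors {x, z, t}): φ is true.
  z (successors {u, w, x, y, t}): φ is true.
  t (successors {v, w, z, m}): φ is true.
  m (successors {w, x, z, n}): φ is true.
  n (successors {u, y}): φ is true.
For instance, at z:
  At z: Dia r requires r at some successor in {u, w, x, y, t}.
    r holds at u, so Dia r is true at z.
Satisfying worlds: {u, v, w, x, y, z, t, m, n}

9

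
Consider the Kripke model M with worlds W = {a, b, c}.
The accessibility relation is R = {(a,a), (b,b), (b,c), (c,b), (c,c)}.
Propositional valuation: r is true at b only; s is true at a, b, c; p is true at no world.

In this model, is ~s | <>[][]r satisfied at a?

Recall that []ψ holds at a world iff ψ holds at every accessible world, and <>ψ holds iff ψ holds at some accessible world.
At a: ~s is false, <>[][]r is false, so ~s | <>[][]r is false.
  At a: <>[][]r requires [][]r at some successor in {a}.
    At a: [][]r is false.
  So <>[][]r is false at a.

No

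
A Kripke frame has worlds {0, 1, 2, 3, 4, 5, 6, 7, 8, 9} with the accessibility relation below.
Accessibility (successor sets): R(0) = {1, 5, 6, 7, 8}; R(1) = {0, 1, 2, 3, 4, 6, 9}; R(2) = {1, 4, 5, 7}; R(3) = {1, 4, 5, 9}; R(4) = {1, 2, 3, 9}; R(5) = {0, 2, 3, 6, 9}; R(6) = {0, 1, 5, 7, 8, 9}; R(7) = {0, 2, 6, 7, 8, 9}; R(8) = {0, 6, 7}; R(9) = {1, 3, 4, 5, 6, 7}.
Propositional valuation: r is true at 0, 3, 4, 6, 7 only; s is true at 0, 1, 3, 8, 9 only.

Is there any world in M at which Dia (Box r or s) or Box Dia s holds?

Yes

Let φ = Dia (Box r or s) or Box Dia s. Evaluate φ at each world:
  0 (successors {1, 5, 6, 7, 8}): φ is true.
  1 (successors {0, 1, 2, 3, 4, 6, 9}): φ is true.
  2 (successors {1, 4, 5, 7}): φ is true.
  3 (successors {1, 4, 5, 9}): φ is true.
  4 (successors {1, 2, 3, 9}): φ is true.
  5 (successors {0, 2, 3, 6, 9}): φ is true.
  6 (successors {0, 1, 5, 7, 8, 9}): φ is true.
  7 (successors {0, 2, 6, 7, 8, 9}): φ is true.
  8 (successors {0, 6, 7}): φ is true.
  9 (successors {1, 3, 4, 5, 6, 7}): φ is true.
Detail at 0 (witness):
  At 0: Dia (Box r or s) is true, Box Dia s is true, so Dia (Box r or s) or Box Dia s is true.
    At 0: Dia (Box r or s) requires Box r or s at some successor in {1, 5, 6, 7, 8}.
      Box r or s holds at 1, so Dia (Box r or s) is true at 0.
    At 0: Box Dia s requires Dia s at every successor {1, 5, 6, 7, 8}.
      At 1: Dia s is true.
      At 5: Dia s is true.
      At 6: Dia s is true.
      At 7: Dia s is true.
      At 8: Dia s is true.
    So Box Dia s is true at 0.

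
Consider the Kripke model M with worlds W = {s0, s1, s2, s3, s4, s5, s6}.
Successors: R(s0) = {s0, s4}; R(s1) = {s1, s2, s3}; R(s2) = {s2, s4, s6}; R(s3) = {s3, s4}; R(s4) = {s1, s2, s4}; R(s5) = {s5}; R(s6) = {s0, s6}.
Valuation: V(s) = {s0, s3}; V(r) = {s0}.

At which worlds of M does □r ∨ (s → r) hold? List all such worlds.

Let φ = □r ∨ (s → r). Evaluate φ at each world:
  s0 (successors {s0, s4}): φ is true.
  s1 (successors {s1, s2, s3}): φ is true.
  s2 (successors {s2, s4, s6}): φ is true.
  s3 (successors {s3, s4}): φ is false.
  s4 (successors {s1, s2, s4}): φ is true.
  s5 (successors {s5}): φ is true.
  s6 (successors {s0, s6}): φ is true.
For instance, at s6:
  At s6: □r is false, s → r is true, so □r ∨ (s → r) is true.
    At s6: □r requires r at every successor {s0, s6}.
      r fails at s6, so □r is false at s6.
Satisfying worlds: {s0, s1, s2, s4, s5, s6}

s0, s1, s2, s4, s5, s6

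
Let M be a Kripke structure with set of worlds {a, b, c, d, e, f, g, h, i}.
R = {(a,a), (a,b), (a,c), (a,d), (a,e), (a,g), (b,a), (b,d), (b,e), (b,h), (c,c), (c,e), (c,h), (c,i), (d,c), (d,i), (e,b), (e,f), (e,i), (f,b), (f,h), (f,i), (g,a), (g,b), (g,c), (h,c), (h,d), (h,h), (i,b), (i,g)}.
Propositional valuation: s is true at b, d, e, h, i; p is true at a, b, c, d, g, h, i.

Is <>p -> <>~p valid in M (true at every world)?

Let φ = <>p -> <>~p. Evaluate φ at each world:
  a (successors {a, b, c, d, e, g}): φ is true.
  b (successors {a, d, e, h}): φ is true.
  c (successors {c, e, h, i}): φ is true.
  d (successors {c, i}): φ is false.
  e (successors {b, f, i}): φ is true.
  f (successors {b, h, i}): φ is false.
  g (successors {a, b, c}): φ is false.
  h (successors {c, d, h}): φ is false.
  i (successors {b, g}): φ is false.
Detail at d (counterexample):
  At d: <>p is true, <>~p is false, so <>p -> <>~p is false.
    At d: <>p requires p at some successor in {c, i}.
      p holds at c, so <>p is true at d.
    At d: <>~p requires ~p at some successor in {c, i}.
      At c: ~p is false.
      At i: ~p is false.
    So <>~p is false at d.

No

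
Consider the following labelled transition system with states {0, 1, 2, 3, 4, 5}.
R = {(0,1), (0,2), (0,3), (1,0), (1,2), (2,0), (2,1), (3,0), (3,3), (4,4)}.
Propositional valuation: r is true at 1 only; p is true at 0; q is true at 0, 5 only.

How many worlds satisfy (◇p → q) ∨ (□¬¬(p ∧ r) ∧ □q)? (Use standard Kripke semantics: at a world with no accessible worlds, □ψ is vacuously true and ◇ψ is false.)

Recall that □ψ holds at a world iff ψ holds at every accessible world, and ◇ψ holds iff ψ holds at some accessible world.
Let φ = (◇p → q) ∨ (□¬¬(p ∧ r) ∧ □q). Evaluate φ at each world:
  0 (successors {1, 2, 3}): φ is true.
  1 (successors {0, 2}): φ is false.
  2 (successors {0, 1}): φ is false.
  3 (successors {0, 3}): φ is false.
  4 (successors {4}): φ is true.
  5 (successors ∅): φ is true.
For instance, at 3:
  At 3: ◇p → q is false, □¬¬(p ∧ r) ∧ □q is false, so (◇p → q) ∨ (□¬¬(p ∧ r) ∧ □q) is false.
    At 3: ◇p is true, q is false, so ◇p → q is false.
      At 3: ◇p requires p at some successor in {0, 3}.
        p holds at 0, so ◇p is true at 3.
    At 3: □¬¬(p ∧ r) is false, □q is false, so □¬¬(p ∧ r) ∧ □q is false.
      At 3: □¬¬(p ∧ r) requires ¬¬(p ∧ r) at every successor {0, 3}.
        ¬¬(p ∧ r) fails at 0, so □¬¬(p ∧ r) is false at 3.
      At 3: □q requires q at every successor {0, 3}.
        q fails at 3, so □q is false at 3.
Satisfying worlds: {0, 4, 5}

3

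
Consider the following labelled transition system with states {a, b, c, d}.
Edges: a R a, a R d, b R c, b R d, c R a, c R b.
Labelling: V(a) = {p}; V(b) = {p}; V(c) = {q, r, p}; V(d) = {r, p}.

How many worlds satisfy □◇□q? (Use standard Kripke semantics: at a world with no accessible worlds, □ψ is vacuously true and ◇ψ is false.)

Recall that □ψ holds at a world iff ψ holds at every accessible world, and ◇ψ holds iff ψ holds at some accessible world.
Let φ = □◇□q. Evaluate φ at each world:
  a (successors {a, d}): φ is false.
  b (successors {c, d}): φ is false.
  c (successors {a, b}): φ is true.
  d (successors ∅): φ is true.
For instance, at b:
  At b: □◇□q requires ◇□q at every successor {c, d}.
    ◇□q fails at c, so □◇□q is false at b.
      At c: ◇□q requires □q at some successor in {a, b}.
        At a: □q is false.
        At b: □q is false.
      So ◇□q is false at c.
Satisfying worlds: {c, d}

2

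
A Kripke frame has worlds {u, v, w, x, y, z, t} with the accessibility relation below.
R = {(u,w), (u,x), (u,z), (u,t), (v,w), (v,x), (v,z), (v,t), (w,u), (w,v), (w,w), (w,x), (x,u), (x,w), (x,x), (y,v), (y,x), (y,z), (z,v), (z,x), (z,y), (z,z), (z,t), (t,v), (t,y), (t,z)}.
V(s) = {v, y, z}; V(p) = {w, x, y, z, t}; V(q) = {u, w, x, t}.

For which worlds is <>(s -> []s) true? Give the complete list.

Let φ = <>(s -> []s). Evaluate φ at each world:
  u (successors {w, x, z, t}): φ is true.
  v (successors {w, x, z, t}): φ is true.
  w (successors {u, v, w, x}): φ is true.
  x (successors {u, w, x}): φ is true.
  y (successors {v, x, z}): φ is true.
  z (successors {v, x, y, z, t}): φ is true.
  t (successors {v, y, z}): φ is false.
For instance, at y:
  At y: <>(s -> []s) requires s -> []s at some successor in {v, x, z}.
    s -> []s holds at x, so <>(s -> []s) is true at y.
      At x: s is false, []s is false, so s -> []s is true.
Satisfying worlds: {u, v, w, x, y, z}

u, v, w, x, y, z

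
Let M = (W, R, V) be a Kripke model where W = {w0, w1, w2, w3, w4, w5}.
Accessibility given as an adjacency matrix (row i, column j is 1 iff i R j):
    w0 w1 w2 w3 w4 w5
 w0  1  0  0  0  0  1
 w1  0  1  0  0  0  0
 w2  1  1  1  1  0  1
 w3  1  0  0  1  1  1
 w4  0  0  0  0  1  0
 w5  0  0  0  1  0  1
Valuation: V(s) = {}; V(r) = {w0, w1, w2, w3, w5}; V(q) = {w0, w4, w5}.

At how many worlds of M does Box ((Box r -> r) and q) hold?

Let φ = Box ((Box r -> r) and q). Evaluate φ at each world:
  w0 (successors {w0, w5}): φ is true.
  w1 (successors {w1}): φ is false.
  w2 (successors {w0, w1, w2, w3, w5}): φ is false.
  w3 (successors {w0, w3, w4, w5}): φ is false.
  w4 (successors {w4}): φ is true.
  w5 (successors {w3, w5}): φ is false.
For instance, at w4:
  At w4: Box ((Box r -> r) and q) requires (Box r -> r) and q at every successor {w4}.
      At w4: Box r -> r is true, q is true, so (Box r -> r) and q is true.
  So Box ((Box r -> r) and q) is true at w4.
Satisfying worlds: {w0, w4}

2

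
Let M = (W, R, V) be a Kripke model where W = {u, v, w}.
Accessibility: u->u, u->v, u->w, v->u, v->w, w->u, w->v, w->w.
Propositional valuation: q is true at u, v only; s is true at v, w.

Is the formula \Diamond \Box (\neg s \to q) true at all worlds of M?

Let φ = \Diamond \Box (\neg s \to q). Evaluate φ at each world:
  u (successors {u, v, w}): φ is true.
  v (successors {u, w}): φ is true.
  w (successors {u, v, w}): φ is true.
For instance, at w:
  At w: \Diamond \Box (\neg s \to q) requires \Box (\neg s \to q) at some successor in {u, v, w}.
    \Box (\neg s \to q) holds at u, so \Diamond \Box (\neg s \to q) is true at w.
      At u: \Box (\neg s \to q) requires \neg s \to q at every successor {u, v, w}.
        At u: \neg s \to q is true.
        At v: \neg s \to q is true.
        At w: \neg s \to q is true.
      So \Box (\neg s \to q) is true at u.

Yes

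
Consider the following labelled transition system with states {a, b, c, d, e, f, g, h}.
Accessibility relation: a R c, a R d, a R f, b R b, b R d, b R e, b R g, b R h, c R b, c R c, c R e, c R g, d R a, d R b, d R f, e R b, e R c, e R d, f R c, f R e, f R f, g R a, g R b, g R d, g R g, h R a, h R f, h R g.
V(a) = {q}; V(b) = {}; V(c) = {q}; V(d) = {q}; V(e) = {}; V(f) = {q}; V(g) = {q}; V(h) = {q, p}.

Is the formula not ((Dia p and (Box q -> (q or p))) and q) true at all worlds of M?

Let φ = not ((Dia p and (Box q -> (q or p))) and q). Evaluate φ at each world:
  a (successors {c, d, f}): φ is true.
  b (successors {b, d, e, g, h}): φ is true.
  c (successors {b, c, e, g}): φ is true.
  d (successors {a, b, f}): φ is true.
  e (successors {b, c, d}): φ is true.
  f (successors {c, e, f}): φ is true.
  g (successors {a, b, d, g}): φ is true.
  h (successors {a, f, g}): φ is true.
For instance, at g:
  At g: (Dia p and (Box q -> (q or p))) and q is false, so not ((Dia p and (Box q -> (q or p))) and q) is true.
    At g: Dia p and (Box q -> (q or p)) is false, q is true, so (Dia p and (Box q -> (q or p))) and q is false.
      At g: Dia p is false, Box q -> (q or p) is true, so Dia p and (Box q -> (q or p)) is false.

Yes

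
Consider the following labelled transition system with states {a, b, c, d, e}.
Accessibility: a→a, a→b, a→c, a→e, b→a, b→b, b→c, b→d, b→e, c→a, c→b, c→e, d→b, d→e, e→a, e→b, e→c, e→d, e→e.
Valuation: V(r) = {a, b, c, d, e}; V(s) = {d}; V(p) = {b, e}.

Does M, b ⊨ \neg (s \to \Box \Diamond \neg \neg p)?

No

At b: s \to \Box \Diamond \neg \neg p is true, so \neg (s \to \Box \Diamond \neg \neg p) is false.
  At b: s is false, \Box \Diamond \neg \neg p is true, so s \to \Box \Diamond \neg \neg p is true.
    At b: \Box \Diamond \neg \neg p requires \Diamond \neg \neg p at every successor {a, b, c, d, e}.
      At a: \Diamond \neg \neg p is true.
      At b: \Diamond \neg \neg p is true.
      At c: \Diamond \neg \neg p is true.
      At d: \Diamond \neg \neg p is true.
      At e: \Diamond \neg \neg p is true.
    So \Box \Diamond \neg \neg p is true at b.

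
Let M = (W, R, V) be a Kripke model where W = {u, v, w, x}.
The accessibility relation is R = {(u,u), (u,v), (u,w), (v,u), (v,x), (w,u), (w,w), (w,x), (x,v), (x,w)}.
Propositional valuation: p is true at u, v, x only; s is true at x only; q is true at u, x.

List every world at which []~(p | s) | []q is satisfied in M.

Let φ = []~(p | s) | []q. Evaluate φ at each world:
  u (successors {u, v, w}): φ is false.
  v (successors {u, x}): φ is true.
  w (successors {u, w, x}): φ is false.
  x (successors {v, w}): φ is false.
For instance, at x:
  At x: []~(p | s) is false, []q is false, so []~(p | s) | []q is false.
    At x: []~(p | s) requires ~(p | s) at every successor {v, w}.
      ~(p | s) fails at v, so []~(p | s) is false at x.
    At x: []q requires q at every successor {v, w}.
      q fails at v, so []q is false at x.
Satisfying worlds: {v}

v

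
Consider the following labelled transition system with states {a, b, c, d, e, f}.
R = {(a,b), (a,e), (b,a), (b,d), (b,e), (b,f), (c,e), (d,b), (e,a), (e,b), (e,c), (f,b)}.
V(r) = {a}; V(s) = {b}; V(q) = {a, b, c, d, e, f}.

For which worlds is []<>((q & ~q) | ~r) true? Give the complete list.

a, b, c, d, e, f

Let φ = []<>((q & ~q) | ~r). Evaluate φ at each world:
  a (successors {b, e}): φ is true.
  b (successors {a, d, e, f}): φ is true.
  c (successors {e}): φ is true.
  d (successors {b}): φ is true.
  e (successors {a, b, c}): φ is true.
  f (successors {b}): φ is true.
For instance, at e:
  At e: []<>((q & ~q) | ~r) requires <>((q & ~q) | ~r) at every successor {a, b, c}.
      At a: <>((q & ~q) | ~r) requires (q & ~q) | ~r at some successor in {b, e}.
        (q & ~q) | ~r holds at b, so <>((q & ~q) | ~r) is true at a.
      At b: <>((q & ~q) | ~r) requires (q & ~q) | ~r at some successor in {a, d, e, f}.
        (q & ~q) | ~r holds at d, so <>((q & ~q) | ~r) is true at b.
      At c: <>((q & ~q) | ~r) requires (q & ~q) | ~r at some successor in {e}.
        (q & ~q) | ~r holds at e, so <>((q & ~q) | ~r) is true at c.
  So []<>((q & ~q) | ~r) is true at e.
Satisfying worlds: {a, b, c, d, e, f}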